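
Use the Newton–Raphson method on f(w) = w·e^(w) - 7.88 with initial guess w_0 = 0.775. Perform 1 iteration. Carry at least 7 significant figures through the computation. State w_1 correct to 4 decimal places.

2.3836

Newton update: w ← w − f(w)/f'(w).
f'(w) = (w + 1)·e^(w)
w_0 = 0.775000: f = -6.197791, f' = 3.852801 → w_1 = 0.775000 - (-6.197791)/(3.852801) = 2.383646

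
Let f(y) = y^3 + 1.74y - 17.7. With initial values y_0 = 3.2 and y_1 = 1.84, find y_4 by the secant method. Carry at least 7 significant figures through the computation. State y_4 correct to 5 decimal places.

2.38180

f(y_0) = 20.636000, f(y_1) = -8.268896
y_2 = 1.840000 - (-8.268896)·(1.840000 - 3.200000)/(-8.268896 - (20.636000)) = 2.229059; f(y_2) = -2.745909
y_3 = 2.229059 - (-2.745909)·(2.229059 - 1.840000)/(-2.745909 - (-8.268896)) = 2.422490; f(y_3) = 0.731415
y_4 = 2.422490 - (0.731415)·(2.422490 - 2.229059)/(0.731415 - (-2.745909)) = 2.381804; f(y_4) = -0.043710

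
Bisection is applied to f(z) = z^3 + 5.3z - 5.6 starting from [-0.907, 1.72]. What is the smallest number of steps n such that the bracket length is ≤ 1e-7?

Initial width b − a = 1.72 − -0.907 = 2.627000.
After n steps the width is (b−a)/2^n; need (b−a)/2^n ≤ 1e-7.
So n ≥ log₂(2.627000/1e-7) = log₂(26270000.0000) ≈ 24.6469.
Hence n = 25.

25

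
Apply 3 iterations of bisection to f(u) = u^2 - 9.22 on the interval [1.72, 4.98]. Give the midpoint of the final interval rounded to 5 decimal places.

3.14625

f(1.720000) = -6.261600, f(4.980000) = 15.580400 (opposite signs)
step 1: m = 3.350000, f(m) = 2.002500 > 0 → root in [1.720000, 3.350000]
step 2: m = 2.535000, f(m) = -2.793775 < 0 → root in [2.535000, 3.350000]
step 3: m = 2.942500, f(m) = -0.561694 < 0 → root in [2.942500, 3.350000]
Midpoint of [2.942500, 3.350000] = 3.146250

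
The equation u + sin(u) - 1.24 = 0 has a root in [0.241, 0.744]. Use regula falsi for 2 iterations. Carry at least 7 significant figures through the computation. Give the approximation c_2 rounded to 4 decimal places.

0.6418

f(0.241000) = -0.760326, f(0.744000) = 0.181236
step 1: c = 0.647180, f(c) = 0.010119 > 0 → new bracket [0.241000, 0.647180]
step 2: c = 0.641845, f(c) = 0.000520 > 0 → new bracket [0.241000, 0.641845]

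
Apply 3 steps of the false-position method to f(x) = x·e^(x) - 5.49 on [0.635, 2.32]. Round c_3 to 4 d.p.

1.2593

f(0.635000) = -4.291741, f(2.320000) = 18.117564
step 1: c = 0.957704, f(c) = -2.994502 < 0 → new bracket [0.957704, 2.320000]
step 2: c = 1.150930, f(c) = -1.851757 < 0 → new bracket [1.150930, 2.320000]
step 3: c = 1.259338, f(c) = -1.053239 < 0 → new bracket [1.259338, 2.320000]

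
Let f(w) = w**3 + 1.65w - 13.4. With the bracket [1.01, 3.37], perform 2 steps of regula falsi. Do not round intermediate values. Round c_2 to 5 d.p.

1.92886

f(1.010000) = -10.703199, f(3.370000) = 30.433253
step 1: c = 1.624043, f(c) = -6.436890 < 0 → new bracket [1.624043, 3.370000]
step 2: c = 1.928857, f(c) = -3.041095 < 0 → new bracket [1.928857, 3.370000]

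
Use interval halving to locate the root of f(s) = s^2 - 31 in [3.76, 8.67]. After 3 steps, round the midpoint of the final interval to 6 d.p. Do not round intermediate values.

5.294375

f(3.760000) = -16.862400, f(8.670000) = 44.168900 (opposite signs)
step 1: m = 6.215000, f(m) = 7.626225 > 0 → root in [3.760000, 6.215000]
step 2: m = 4.987500, f(m) = -6.124844 < 0 → root in [4.987500, 6.215000]
step 3: m = 5.601250, f(m) = 0.374002 > 0 → root in [4.987500, 5.601250]
Midpoint of [4.987500, 5.601250] = 5.294375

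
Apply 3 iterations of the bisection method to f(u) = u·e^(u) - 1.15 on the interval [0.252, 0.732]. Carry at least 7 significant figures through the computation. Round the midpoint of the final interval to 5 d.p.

f(0.252000) = -0.825778, f(0.732000) = 0.372000 (opposite signs)
step 1: m = 0.492000, f(m) = -0.345293 < 0 → root in [0.492000, 0.732000]
step 2: m = 0.612000, f(m) = -0.021401 < 0 → root in [0.612000, 0.732000]
step 3: m = 0.672000, f(m) = 0.165877 > 0 → root in [0.612000, 0.672000]
Midpoint of [0.612000, 0.672000] = 0.642000

0.64200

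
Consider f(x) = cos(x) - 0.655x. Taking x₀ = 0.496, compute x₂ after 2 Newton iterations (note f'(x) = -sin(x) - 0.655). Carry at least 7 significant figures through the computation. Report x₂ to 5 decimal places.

x_0 = 0.496000: f = 0.554613, f' = -1.130911 → x_1 = 0.496000 - (0.554613)/(-1.130911) = 0.986413
x_1 = 0.986413: f = -0.094415, f' = -1.489052 → x_2 = 0.986413 - (-0.094415)/(-1.489052) = 0.923007

0.92301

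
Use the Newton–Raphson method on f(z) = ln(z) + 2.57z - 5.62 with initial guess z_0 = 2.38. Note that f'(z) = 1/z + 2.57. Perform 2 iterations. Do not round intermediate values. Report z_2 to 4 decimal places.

z_0 = 2.380000: f = 1.363700, f' = 2.990168 → z_1 = 2.380000 - (1.363700)/(2.990168) = 1.923939
z_1 = 1.923939: f = -0.021104, f' = 3.089767 → z_2 = 1.923939 - (-0.021104)/(3.089767) = 1.930769

1.9308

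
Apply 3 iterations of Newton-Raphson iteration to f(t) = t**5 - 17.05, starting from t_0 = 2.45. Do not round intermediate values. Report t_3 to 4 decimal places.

f'(t) = 5t**4
t_0 = 2.450000: f = 71.223515, f' = 180.150031 → t_1 = 2.450000 - (71.223515)/(180.150031) = 2.054643
t_1 = 2.054643: f = 19.566954, f' = 89.107812 → t_2 = 2.054643 - (19.566954)/(89.107812) = 1.835056
t_2 = 1.835056: f = 3.758775, f' = 56.697931 → t_3 = 1.835056 - (3.758775)/(56.697931) = 1.768761

1.7688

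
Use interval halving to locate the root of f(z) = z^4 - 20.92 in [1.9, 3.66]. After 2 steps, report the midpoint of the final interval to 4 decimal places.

f(1.900000) = -7.887900, f(3.660000) = 158.522099 (opposite signs)
step 1: m = 2.780000, f(m) = 38.808167 > 0 → root in [1.900000, 2.780000]
step 2: m = 2.340000, f(m) = 9.062195 > 0 → root in [1.900000, 2.340000]
Midpoint of [1.900000, 2.340000] = 2.120000

2.1200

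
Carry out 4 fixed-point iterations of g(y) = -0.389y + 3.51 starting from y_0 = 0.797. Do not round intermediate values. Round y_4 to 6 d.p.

y_1 = g(0.797000) = 3.199967
y_2 = g(3.199967) = 2.265213
y_3 = g(2.265213) = 2.628832
y_4 = g(2.628832) = 2.487384

2.487384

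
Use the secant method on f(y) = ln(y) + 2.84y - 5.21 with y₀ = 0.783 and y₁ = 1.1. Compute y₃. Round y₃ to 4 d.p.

1.6549

Secant update: y_(k+1) = y_k − f(y_k)·(y_k − y_(k-1))/(f(y_k) − f(y_(k-1))).
f(y_0) = -3.230903, f(y_1) = -1.990690
y_2 = 1.100000 - (-1.990690)·(1.100000 - 0.783000)/(-1.990690 - (-3.230903)) = 1.608823; f(y_2) = -0.165440
y_3 = 1.608823 - (-0.165440)·(1.608823 - 1.100000)/(-0.165440 - (-1.990690)) = 1.654942; f(y_3) = -0.006197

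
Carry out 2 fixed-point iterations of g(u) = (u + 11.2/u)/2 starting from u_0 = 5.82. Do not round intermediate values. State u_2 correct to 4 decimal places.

3.3823

u_1 = g(5.820000) = 3.872199
u_2 = g(3.872199) = 3.382306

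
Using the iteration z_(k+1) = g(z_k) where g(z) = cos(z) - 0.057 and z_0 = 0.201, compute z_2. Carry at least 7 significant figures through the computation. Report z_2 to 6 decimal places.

z_1 = g(0.201000) = 0.922867
z_2 = g(0.922867) = 0.546536

0.546536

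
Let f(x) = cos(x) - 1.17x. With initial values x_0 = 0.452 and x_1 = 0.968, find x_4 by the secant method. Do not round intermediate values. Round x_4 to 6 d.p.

Secant update: x_(k+1) = x_k − f(x_k)·(x_k − x_(k-1))/(f(x_k) − f(x_(k-1))).
f(x_0) = 0.370735, f(x_1) = -0.565612
x_2 = 0.968000 - (-0.565612)·(0.968000 - 0.452000)/(-0.565612 - (0.370735)) = 0.656304; f(x_2) = 0.024377
x_3 = 0.656304 - (0.024377)·(0.656304 - 0.968000)/(0.024377 - (-0.565612)) = 0.669183; f(x_3) = 0.001385
x_4 = 0.669183 - (0.001385)·(0.669183 - 0.656304)/(0.001385 - (0.024377)) = 0.669959; f(x_4) = -0.000004

0.669959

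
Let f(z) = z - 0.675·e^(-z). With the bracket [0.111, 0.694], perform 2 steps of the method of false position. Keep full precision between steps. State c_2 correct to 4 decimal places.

False-position update: c = (a·f(b) − b·f(a))/(f(b) − f(a)); replace the endpoint whose sign matches f(c).
f(0.111000) = -0.493084, f(0.694000) = 0.356788
step 1: c = 0.449249, f(c) = 0.018526 > 0 → new bracket [0.111000, 0.449249]
step 2: c = 0.437000, f(c) = 0.000970 > 0 → new bracket [0.111000, 0.437000]

0.4370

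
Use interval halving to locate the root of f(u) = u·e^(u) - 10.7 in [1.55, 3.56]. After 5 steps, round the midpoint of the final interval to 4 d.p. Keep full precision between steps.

1.7698

f(1.550000) = -3.397221, f(3.560000) = 114.480982 (opposite signs)
step 1: m = 2.555000, f(m) = 22.186171 > 0 → root in [1.550000, 2.555000]
step 2: m = 2.052500, f(m) = 5.283526 > 0 → root in [1.550000, 2.052500]
step 3: m = 1.801250, f(m) = 0.210557 > 0 → root in [1.550000, 1.801250]
step 4: m = 1.675625, f(m) = -1.748588 < 0 → root in [1.675625, 1.801250]
step 5: m = 1.738438, f(m) = -0.810988 < 0 → root in [1.738438, 1.801250]
Midpoint of [1.738438, 1.801250] = 1.769844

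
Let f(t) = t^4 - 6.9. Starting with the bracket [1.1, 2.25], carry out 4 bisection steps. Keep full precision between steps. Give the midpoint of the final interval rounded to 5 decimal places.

1.63906

f(1.100000) = -5.435900, f(2.250000) = 18.728906 (opposite signs)
step 1: m = 1.675000, f(m) = 0.971532 > 0 → root in [1.100000, 1.675000]
step 2: m = 1.387500, f(m) = -3.193773 < 0 → root in [1.387500, 1.675000]
step 3: m = 1.531250, f(m) = -1.402257 < 0 → root in [1.531250, 1.675000]
step 4: m = 1.603125, f(m) = -0.295050 < 0 → root in [1.603125, 1.675000]
Midpoint of [1.603125, 1.675000] = 1.639063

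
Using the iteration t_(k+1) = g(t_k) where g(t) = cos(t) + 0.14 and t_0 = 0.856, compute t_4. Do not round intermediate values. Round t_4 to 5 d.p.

0.83131

t_1 = g(0.856000) = 0.795464
t_2 = g(0.795464) = 0.839954
t_3 = g(0.839954) = 0.807497
t_4 = g(0.807497) = 0.831309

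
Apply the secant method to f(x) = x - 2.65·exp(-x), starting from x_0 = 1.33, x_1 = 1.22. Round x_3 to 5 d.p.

f(x_0) = 0.629135, f(x_1) = 0.437640
x_2 = 1.220000 - (0.437640)·(1.220000 - 1.330000)/(0.437640 - (0.629135)) = 0.968608; f(x_2) = -0.037362
x_3 = 0.968608 - (-0.037362)·(0.968608 - 1.220000)/(-0.037362 - (0.437640)) = 0.988381; f(x_3) = 0.002108

0.98838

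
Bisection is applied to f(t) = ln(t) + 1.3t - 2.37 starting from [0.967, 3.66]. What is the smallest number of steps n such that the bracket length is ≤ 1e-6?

Initial width b − a = 3.66 − 0.967 = 2.693000.
After n steps the width is (b−a)/2^n; need (b−a)/2^n ≤ 1e-6.
So n ≥ log₂(2.693000/1e-6) = log₂(2693000.0000) ≈ 21.3608.
Hence n = 22.

22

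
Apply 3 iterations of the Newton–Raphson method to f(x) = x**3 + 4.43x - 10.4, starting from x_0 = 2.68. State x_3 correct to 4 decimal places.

f'(x) = 3x**2 + 4.43
x_0 = 2.680000: f = 20.721232, f' = 25.977200 → x_1 = 2.680000 - (20.721232)/(25.977200) = 1.882330
x_1 = 1.882330: f = 4.608131, f' = 15.059499 → x_2 = 1.882330 - (4.608131)/(15.059499) = 1.576335
x_2 = 1.576335: f = 0.500093, f' = 11.884497 → x_3 = 1.576335 - (0.500093)/(11.884497) = 1.534256

1.5343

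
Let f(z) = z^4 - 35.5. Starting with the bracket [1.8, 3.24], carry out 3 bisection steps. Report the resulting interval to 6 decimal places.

f(1.800000) = -25.002400, f(3.240000) = 74.699606 (opposite signs)
step 1: m = 2.520000, f(m) = 4.827580 > 0 → root in [1.800000, 2.520000]
step 2: m = 2.160000, f(m) = -13.732177 < 0 → root in [2.160000, 2.520000]
step 3: m = 2.340000, f(m) = -5.517805 < 0 → root in [2.340000, 2.520000]

[2.340000, 2.520000]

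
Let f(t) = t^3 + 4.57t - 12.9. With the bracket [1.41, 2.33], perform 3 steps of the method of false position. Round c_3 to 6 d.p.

1.713397

False-position update: c = (a·f(b) − b·f(a))/(f(b) − f(a)); replace the endpoint whose sign matches f(c).
f(1.410000) = -3.653079, f(2.330000) = 10.397437
step 1: c = 1.649196, f(c) = -0.877608 < 0 → new bracket [1.649196, 2.330000]
step 2: c = 1.702188, f(c) = -0.189011 < 0 → new bracket [1.702188, 2.330000]
step 3: c = 1.713397, f(c) = -0.039711 < 0 → new bracket [1.713397, 2.330000]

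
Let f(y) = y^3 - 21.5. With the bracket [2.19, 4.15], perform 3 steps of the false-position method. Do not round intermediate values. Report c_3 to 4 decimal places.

2.7474

f(2.190000) = -10.996541, f(4.150000) = 49.973375
step 1: c = 2.543506, f(c) = -5.044988 < 0 → new bracket [2.543506, 4.150000]
step 2: c = 2.690816, f(c) = -2.017180 < 0 → new bracket [2.690816, 4.150000]
step 3: c = 2.747430, f(c) = -0.761367 < 0 → new bracket [2.747430, 4.150000]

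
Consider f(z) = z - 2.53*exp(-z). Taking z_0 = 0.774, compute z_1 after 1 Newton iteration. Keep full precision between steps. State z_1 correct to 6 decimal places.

f'(z) = 1 + 2.53*exp(-z)
z_0 = 0.774000: f = -0.392747, f' = 2.166747 → z_1 = 0.774000 - (-0.392747)/(2.166747) = 0.955261

0.955261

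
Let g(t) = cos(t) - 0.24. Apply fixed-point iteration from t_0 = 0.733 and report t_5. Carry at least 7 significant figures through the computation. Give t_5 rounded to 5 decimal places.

0.58257

t_1 = g(0.733000) = 0.503170
t_2 = g(0.503170) = 0.636058
t_3 = g(0.636058) = 0.564444
t_4 = g(0.564444) = 0.604886
t_5 = g(0.604886) = 0.582567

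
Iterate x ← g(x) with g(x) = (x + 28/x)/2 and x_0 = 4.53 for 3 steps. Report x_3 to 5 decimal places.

x_1 = g(4.530000) = 5.355508
x_2 = g(5.355508) = 5.291885
x_3 = g(5.291885) = 5.291503

5.29150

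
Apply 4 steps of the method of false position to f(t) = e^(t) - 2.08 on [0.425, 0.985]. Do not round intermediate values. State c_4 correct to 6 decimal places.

f(0.425000) = -0.550410, f(0.985000) = 0.597812
step 1: c = 0.693441, f(c) = -0.079413 < 0 → new bracket [0.693441, 0.985000]
step 2: c = 0.727630, f(c) = -0.009832 < 0 → new bracket [0.727630, 0.985000]
step 3: c = 0.731794, f(c) = -0.001193 < 0 → new bracket [0.731794, 0.985000]
step 4: c = 0.732298, f(c) = -0.000144 < 0 → new bracket [0.732298, 0.985000]

0.732298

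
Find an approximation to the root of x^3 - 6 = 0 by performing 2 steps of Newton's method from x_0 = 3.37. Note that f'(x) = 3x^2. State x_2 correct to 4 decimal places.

1.9559

x_0 = 3.370000: f = 32.272753, f' = 34.070700 → x_1 = 3.370000 - (32.272753)/(34.070700) = 2.422771
x_1 = 2.422771: f = 8.221229, f' = 17.609459 → x_2 = 2.422771 - (8.221229)/(17.609459) = 1.955907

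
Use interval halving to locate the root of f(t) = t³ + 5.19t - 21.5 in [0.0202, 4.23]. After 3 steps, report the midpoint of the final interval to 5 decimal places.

2.38821

f(0.020200) = -21.395154, f(4.230000) = 76.140667 (opposite signs)
step 1: m = 2.125100, f(m) = -0.873673 < 0 → root in [2.125100, 4.230000]
step 2: m = 3.177550, f(m) = 27.074648 > 0 → root in [2.125100, 3.177550]
step 3: m = 2.651325, f(m) = 10.897930 > 0 → root in [2.125100, 2.651325]
Midpoint of [2.125100, 2.651325] = 2.388212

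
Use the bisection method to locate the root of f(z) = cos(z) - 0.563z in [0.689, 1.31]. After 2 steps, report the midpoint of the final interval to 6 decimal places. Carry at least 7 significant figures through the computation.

0.921875

f(0.689000) = 0.383975, f(1.310000) = -0.479680 (opposite signs)
step 1: m = 0.999500, f(m) = -0.021996 < 0 → root in [0.689000, 0.999500]
step 2: m = 0.844250, f(m) = 0.188979 > 0 → root in [0.844250, 0.999500]
Midpoint of [0.844250, 0.999500] = 0.921875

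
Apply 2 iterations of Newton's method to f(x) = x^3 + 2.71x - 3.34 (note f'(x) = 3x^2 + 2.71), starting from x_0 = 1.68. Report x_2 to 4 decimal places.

0.9552

Newton update: x ← x − f(x)/f'(x).
x_0 = 1.680000: f = 5.954432, f' = 11.177200 → x_1 = 1.680000 - (5.954432)/(11.177200) = 1.147270
x_1 = 1.147270: f = 1.279170, f' = 6.658684 → x_2 = 1.147270 - (1.279170)/(6.658684) = 0.955164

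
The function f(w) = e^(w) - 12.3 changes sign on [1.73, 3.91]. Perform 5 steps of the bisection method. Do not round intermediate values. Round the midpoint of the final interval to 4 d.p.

f(1.730000) = -6.659346, f(3.910000) = 37.598952 (opposite signs)
step 1: m = 2.820000, f(m) = 4.476851 > 0 → root in [1.730000, 2.820000]
step 2: m = 2.275000, f(m) = -2.572081 < 0 → root in [2.275000, 2.820000]
step 3: m = 2.547500, f(m) = 0.475126 > 0 → root in [2.275000, 2.547500]
step 4: m = 2.411250, f(m) = -1.152113 < 0 → root in [2.411250, 2.547500]
step 5: m = 2.479375, f(m) = -0.366197 < 0 → root in [2.479375, 2.547500]
Midpoint of [2.479375, 2.547500] = 2.513438

2.5134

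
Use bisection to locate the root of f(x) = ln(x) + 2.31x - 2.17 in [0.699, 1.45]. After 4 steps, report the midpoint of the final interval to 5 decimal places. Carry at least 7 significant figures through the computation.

f(0.699000) = -0.913415, f(1.450000) = 1.551064 (opposite signs)
step 1: m = 1.074500, f(m) = 0.383950 > 0 → root in [0.699000, 1.074500]
step 2: m = 0.886750, f(m) = -0.241800 < 0 → root in [0.886750, 1.074500]
step 3: m = 0.980625, f(m) = 0.075679 > 0 → root in [0.886750, 0.980625]
step 4: m = 0.933688, f(m) = -0.081795 < 0 → root in [0.933688, 0.980625]
Midpoint of [0.933688, 0.980625] = 0.957156

0.95716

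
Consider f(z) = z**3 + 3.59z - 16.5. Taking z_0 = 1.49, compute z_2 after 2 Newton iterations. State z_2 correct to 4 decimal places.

2.0925

Newton update: z ← z − f(z)/f'(z).
f'(z) = 3z**2 + 3.59
z_0 = 1.490000: f = -7.842951, f' = 10.250300 → z_1 = 1.490000 - (-7.842951)/(10.250300) = 2.255144
z_1 = 2.255144: f = 3.064887, f' = 18.847017 → z_2 = 2.255144 - (3.064887)/(18.847017) = 2.092524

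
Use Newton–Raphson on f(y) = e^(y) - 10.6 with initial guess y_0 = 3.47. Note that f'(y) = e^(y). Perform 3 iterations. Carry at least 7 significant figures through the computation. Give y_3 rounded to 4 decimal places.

2.3643

y_0 = 3.470000: f = 21.536742, f' = 32.136742 → y_1 = 3.470000 - (21.536742)/(32.136742) = 2.799841
y_1 = 2.799841: f = 5.842024, f' = 16.442024 → y_2 = 2.799841 - (5.842024)/(16.442024) = 2.444530
y_2 = 2.444530: f = 0.925131, f' = 11.525131 → y_3 = 2.444530 - (0.925131)/(11.525131) = 2.364259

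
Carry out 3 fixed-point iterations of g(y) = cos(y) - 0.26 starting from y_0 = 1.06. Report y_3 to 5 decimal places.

0.49580

y_1 = g(1.060000) = 0.228872
y_2 = g(0.228872) = 0.713923
y_3 = g(0.713923) = 0.495799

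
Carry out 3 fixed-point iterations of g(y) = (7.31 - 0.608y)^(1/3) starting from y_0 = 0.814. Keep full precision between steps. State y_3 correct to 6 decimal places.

y_1 = g(0.814000) = 1.895937
y_2 = g(1.895937) = 1.832860
y_3 = g(1.832860) = 1.836658

1.836658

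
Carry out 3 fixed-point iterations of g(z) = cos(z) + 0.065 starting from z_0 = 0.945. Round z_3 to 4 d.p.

0.7170

z_1 = g(0.945000) = 0.650743
z_2 = g(0.650743) = 0.860634
z_3 = g(0.860634) = 0.716957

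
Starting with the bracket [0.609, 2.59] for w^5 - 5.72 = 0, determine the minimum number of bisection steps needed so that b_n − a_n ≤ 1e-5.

18

Initial width b − a = 2.59 − 0.609 = 1.981000.
After n steps the width is (b−a)/2^n; need (b−a)/2^n ≤ 1e-5.
So n ≥ log₂(1.981000/1e-5) = log₂(198100.0000) ≈ 17.5959.
Hence n = 18.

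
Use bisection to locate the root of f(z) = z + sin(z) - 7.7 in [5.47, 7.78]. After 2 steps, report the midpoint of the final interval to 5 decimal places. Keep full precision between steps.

f(5.470000) = -2.956480, f(7.780000) = 1.077265 (opposite signs)
step 1: m = 6.625000, f(m) = -0.739803 < 0 → root in [6.625000, 7.780000]
step 2: m = 7.202500, f(m) = 0.297686 > 0 → root in [6.625000, 7.202500]
Midpoint of [6.625000, 7.202500] = 6.913750

6.91375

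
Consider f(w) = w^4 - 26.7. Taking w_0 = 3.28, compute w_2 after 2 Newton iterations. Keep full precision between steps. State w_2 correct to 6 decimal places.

f'(w) = 4w^3
w_0 = 3.280000: f = 89.043171, f' = 141.150208 → w_1 = 3.280000 - (89.043171)/(141.150208) = 2.649160
w_1 = 2.649160: f = 22.553022, f' = 74.367752 → w_2 = 2.649160 - (22.553022)/(74.367752) = 2.345897

2.345897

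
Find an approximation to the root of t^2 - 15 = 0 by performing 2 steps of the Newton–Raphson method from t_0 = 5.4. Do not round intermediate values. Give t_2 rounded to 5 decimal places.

f'(t) = 2t
t_0 = 5.400000: f = 14.160000, f' = 10.800000 → t_1 = 5.400000 - (14.160000)/(10.800000) = 4.088889
t_1 = 4.088889: f = 1.719012, f' = 8.177778 → t_2 = 4.088889 - (1.719012)/(8.177778) = 3.878684

3.87868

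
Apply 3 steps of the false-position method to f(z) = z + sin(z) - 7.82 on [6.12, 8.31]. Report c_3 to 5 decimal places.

7.09940

f(6.120000) = -1.862462, f(8.310000) = 1.387813
step 1: c = 7.374907, f(c) = 0.442328 > 0 → new bracket [6.120000, 7.374907]
step 2: c = 7.134069, f(c) = 0.065932 > 0 → new bracket [6.120000, 7.134069]
step 3: c = 7.099398, f(c) = 0.007954 > 0 → new bracket [6.120000, 7.099398]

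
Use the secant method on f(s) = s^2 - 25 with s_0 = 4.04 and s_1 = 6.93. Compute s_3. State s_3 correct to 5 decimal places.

4.97228

f(s_0) = -8.678400, f(s_1) = 23.024900
s_2 = 6.930000 - (23.024900)·(6.930000 - 4.040000)/(23.024900 - (-8.678400)) = 4.831103; f(s_2) = -1.660444
s_3 = 4.831103 - (-1.660444)·(4.831103 - 6.930000)/(-1.660444 - (23.024900)) = 4.972284; f(s_3) = -0.276392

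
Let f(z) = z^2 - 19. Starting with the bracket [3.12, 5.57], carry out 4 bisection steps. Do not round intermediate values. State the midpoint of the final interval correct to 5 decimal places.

f(3.120000) = -9.265600, f(5.570000) = 12.024900 (opposite signs)
step 1: m = 4.345000, f(m) = -0.120975 < 0 → root in [4.345000, 5.570000]
step 2: m = 4.957500, f(m) = 5.576806 > 0 → root in [4.345000, 4.957500]
step 3: m = 4.651250, f(m) = 2.634127 > 0 → root in [4.345000, 4.651250]
step 4: m = 4.498125, f(m) = 1.233129 > 0 → root in [4.345000, 4.498125]
Midpoint of [4.345000, 4.498125] = 4.421563

4.42156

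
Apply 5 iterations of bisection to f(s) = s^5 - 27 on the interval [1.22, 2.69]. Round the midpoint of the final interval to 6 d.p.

1.932031

f(1.220000) = -24.297292, f(2.690000) = 113.851475 (opposite signs)
step 1: m = 1.955000, f(m) = 1.558396 > 0 → root in [1.220000, 1.955000]
step 2: m = 1.587500, f(m) = -16.917490 < 0 → root in [1.587500, 1.955000]
step 3: m = 1.771250, f(m) = -9.565909 < 0 → root in [1.771250, 1.955000]
step 4: m = 1.863125, f(m) = -4.550330 < 0 → root in [1.863125, 1.955000]
step 5: m = 1.909063, f(m) = -1.642833 < 0 → root in [1.909063, 1.955000]
Midpoint of [1.909063, 1.955000] = 1.932031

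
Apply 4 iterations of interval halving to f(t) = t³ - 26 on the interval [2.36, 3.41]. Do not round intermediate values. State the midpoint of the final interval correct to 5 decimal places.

f(2.360000) = -12.855744, f(3.410000) = 13.651821 (opposite signs)
step 1: m = 2.885000, f(m) = -1.987496 < 0 → root in [2.885000, 3.410000]
step 2: m = 3.147500, f(m) = 5.181515 > 0 → root in [2.885000, 3.147500]
step 3: m = 3.016250, f(m) = 1.441131 > 0 → root in [2.885000, 3.016250]
step 4: m = 2.950625, f(m) = -0.311304 < 0 → root in [2.950625, 3.016250]
Midpoint of [2.950625, 3.016250] = 2.983437

2.98344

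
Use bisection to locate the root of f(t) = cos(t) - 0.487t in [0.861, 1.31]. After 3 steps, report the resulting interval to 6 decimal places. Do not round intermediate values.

[1.029375, 1.085500]

f(0.861000) = 0.232372, f(1.310000) = -0.380120 (opposite signs)
step 1: m = 1.085500, f(m) = -0.062168 < 0 → root in [0.861000, 1.085500]
step 2: m = 0.973250, f(m) = 0.088643 > 0 → root in [0.973250, 1.085500]
step 3: m = 1.029375, f(m) = 0.014049 > 0 → root in [1.029375, 1.085500]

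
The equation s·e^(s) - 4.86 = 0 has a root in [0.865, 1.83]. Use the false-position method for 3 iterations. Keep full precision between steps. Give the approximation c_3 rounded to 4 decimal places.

1.2938

f(0.865000) = -2.805620, f(1.830000) = 6.548013
step 1: c = 1.154452, f(c) = -1.197753 < 0 → new bracket [1.154452, 1.830000]
step 2: c = 1.258914, f(c) = -0.426616 < 0 → new bracket [1.258914, 1.830000]
step 3: c = 1.293845, f(c) = -0.141627 < 0 → new bracket [1.293845, 1.830000]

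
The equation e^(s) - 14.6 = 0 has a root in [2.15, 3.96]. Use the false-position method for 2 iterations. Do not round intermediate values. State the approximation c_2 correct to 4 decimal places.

False-position update: c = (a·f(b) − b·f(a))/(f(b) − f(a)); replace the endpoint whose sign matches f(c).
f(2.150000) = -6.015142, f(3.960000) = 37.857326
step 1: c = 2.398160, f(c) = -3.597084 < 0 → new bracket [2.398160, 3.960000]
step 2: c = 2.533684, f(c) = -2.000157 < 0 → new bracket [2.533684, 3.960000]

2.5337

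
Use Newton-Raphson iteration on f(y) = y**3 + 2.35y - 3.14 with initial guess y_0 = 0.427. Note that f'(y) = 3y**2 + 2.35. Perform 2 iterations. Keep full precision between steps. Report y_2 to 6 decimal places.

0.976261

y_0 = 0.427000: f = -2.058696, f' = 2.896987 → y_1 = 0.427000 - (-2.058696)/(2.896987) = 1.137633
y_1 = 1.137633: f = 1.005774, f' = 6.232629 → y_2 = 1.137633 - (1.005774)/(6.232629) = 0.976261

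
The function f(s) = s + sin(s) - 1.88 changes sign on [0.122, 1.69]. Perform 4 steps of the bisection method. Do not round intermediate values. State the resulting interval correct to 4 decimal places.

f(0.122000) = -1.636302, f(1.690000) = 0.802904 (opposite signs)
step 1: m = 0.906000, f(m) = -0.186958 < 0 → root in [0.906000, 1.690000]
step 2: m = 1.298000, f(m) = 0.381021 > 0 → root in [0.906000, 1.298000]
step 3: m = 1.102000, f(m) = 0.114113 > 0 → root in [0.906000, 1.102000]
step 4: m = 1.004000, f(m) = -0.032375 < 0 → root in [1.004000, 1.102000]

[1.0040, 1.1020]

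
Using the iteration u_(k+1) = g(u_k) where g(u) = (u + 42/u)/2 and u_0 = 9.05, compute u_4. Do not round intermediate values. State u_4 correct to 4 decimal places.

6.4807

u_1 = g(9.050000) = 6.845442
u_2 = g(6.845442) = 6.490456
u_3 = g(6.490456) = 6.480748
u_4 = g(6.480748) = 6.480741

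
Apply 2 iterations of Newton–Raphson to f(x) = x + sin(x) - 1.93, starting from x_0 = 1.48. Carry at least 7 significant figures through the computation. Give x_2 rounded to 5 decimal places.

Newton update: x ← x − f(x)/f'(x).
f'(x) = 1 + cos(x)
x_0 = 1.480000: f = 0.545881, f' = 1.090672 → x_1 = 1.480000 - (0.545881)/(1.090672) = 0.979500
x_1 = 0.979500: f = -0.120281, f' = 1.557437 → x_2 = 0.979500 - (-0.120281)/(1.557437) = 1.056730

1.05673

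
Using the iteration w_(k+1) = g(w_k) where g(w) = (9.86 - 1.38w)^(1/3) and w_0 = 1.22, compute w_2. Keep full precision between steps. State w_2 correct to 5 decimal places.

1.92018

w_1 = g(1.220000) = 2.014593
w_2 = g(2.014593) = 1.920178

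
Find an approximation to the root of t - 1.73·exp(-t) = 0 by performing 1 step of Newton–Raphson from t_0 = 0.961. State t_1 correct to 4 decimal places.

Newton update: t ← t − f(t)/f'(t).
f'(t) = 1 + 1.73·exp(-t)
t_0 = 0.961000: f = 0.299257, f' = 1.661743 → t_1 = 0.961000 - (0.299257)/(1.661743) = 0.780914

0.7809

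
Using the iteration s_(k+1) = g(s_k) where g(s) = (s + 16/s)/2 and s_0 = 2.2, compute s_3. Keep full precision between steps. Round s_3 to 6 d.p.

s_1 = g(2.200000) = 4.736364
s_2 = g(4.736364) = 4.057241
s_3 = g(4.057241) = 4.000404

4.000404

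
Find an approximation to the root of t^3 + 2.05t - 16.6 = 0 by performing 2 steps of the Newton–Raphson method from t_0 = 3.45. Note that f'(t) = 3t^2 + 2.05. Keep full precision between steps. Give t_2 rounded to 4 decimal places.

t_0 = 3.450000: f = 31.536125, f' = 37.757500 → t_1 = 3.450000 - (31.536125)/(37.757500) = 2.614772
t_1 = 2.614772: f = 6.637562, f' = 22.561096 → t_2 = 2.614772 - (6.637562)/(22.561096) = 2.320568

2.3206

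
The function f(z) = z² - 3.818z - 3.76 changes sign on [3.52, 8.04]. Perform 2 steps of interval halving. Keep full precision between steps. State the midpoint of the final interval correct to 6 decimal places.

4.085000

f(3.520000) = -4.808960, f(8.040000) = 30.184880 (opposite signs)
step 1: m = 5.780000, f(m) = 7.580360 > 0 → root in [3.520000, 5.780000]
step 2: m = 4.650000, f(m) = 0.108800 > 0 → root in [3.520000, 4.650000]
Midpoint of [3.520000, 4.650000] = 4.085000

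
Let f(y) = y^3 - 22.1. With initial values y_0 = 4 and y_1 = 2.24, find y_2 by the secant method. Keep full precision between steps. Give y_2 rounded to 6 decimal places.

2.602290

Secant update: y_(k+1) = y_k − f(y_k)·(y_k − y_(k-1))/(f(y_k) − f(y_(k-1))).
f(y_0) = 41.900000, f(y_1) = -10.860576
y_2 = 2.240000 - (-10.860576)·(2.240000 - 4.000000)/(-10.860576 - (41.900000)) = 2.602290; f(y_2) = -4.477524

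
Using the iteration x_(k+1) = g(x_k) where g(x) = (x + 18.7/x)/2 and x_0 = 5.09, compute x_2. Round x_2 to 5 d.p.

4.32473

x_1 = g(5.090000) = 4.381935
x_2 = g(4.381935) = 4.324728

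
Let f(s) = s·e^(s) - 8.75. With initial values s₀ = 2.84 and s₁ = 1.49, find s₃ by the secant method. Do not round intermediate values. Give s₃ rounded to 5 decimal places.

1.67443

f(s_0) = 39.858774, f(s_1) = -2.138728
s_2 = 1.490000 - (-2.138728)·(1.490000 - 2.840000)/(-2.138728 - (39.858774)) = 1.558749; f(s_2) = -1.341467
s_3 = 1.558749 - (-1.341467)·(1.558749 - 1.490000)/(-1.341467 - (-2.138728)) = 1.674426; f(s_3) = 0.184281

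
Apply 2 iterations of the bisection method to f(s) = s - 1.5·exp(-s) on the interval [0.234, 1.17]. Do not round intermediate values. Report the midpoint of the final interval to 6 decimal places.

f(0.234000) = -0.953043, f(1.170000) = 0.704450 (opposite signs)
step 1: m = 0.702000, f(m) = -0.041390 < 0 → root in [0.702000, 1.170000]
step 2: m = 0.936000, f(m) = 0.347710 > 0 → root in [0.702000, 0.936000]
Midpoint of [0.702000, 0.936000] = 0.819000

0.819000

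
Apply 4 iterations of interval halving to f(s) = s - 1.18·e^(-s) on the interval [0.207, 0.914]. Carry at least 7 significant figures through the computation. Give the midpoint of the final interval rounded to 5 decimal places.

f(0.207000) = -0.752363, f(0.914000) = 0.440918 (opposite signs)
step 1: m = 0.560500, f(m) = -0.113190 < 0 → root in [0.560500, 0.914000]
step 2: m = 0.737250, f(m) = 0.172705 > 0 → root in [0.560500, 0.737250]
step 3: m = 0.648875, f(m) = 0.032168 > 0 → root in [0.560500, 0.648875]
step 4: m = 0.604688, f(m) = -0.039882 < 0 → root in [0.604688, 0.648875]
Midpoint of [0.604688, 0.648875] = 0.626781

0.62678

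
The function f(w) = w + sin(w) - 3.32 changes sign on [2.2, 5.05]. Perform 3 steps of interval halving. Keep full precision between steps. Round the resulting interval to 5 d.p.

f(2.200000) = -0.311504, f(5.050000) = 0.786451 (opposite signs)
step 1: m = 3.625000, f(m) = -0.159799 < 0 → root in [3.625000, 5.050000]
step 2: m = 4.337500, f(m) = 0.086952 > 0 → root in [3.625000, 4.337500]
step 3: m = 3.981250, f(m) = -0.083164 < 0 → root in [3.981250, 4.337500]

[3.98125, 4.33750]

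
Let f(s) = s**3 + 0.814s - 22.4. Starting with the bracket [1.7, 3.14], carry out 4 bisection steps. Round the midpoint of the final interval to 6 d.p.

2.735000

f(1.700000) = -16.103200, f(3.140000) = 11.115104 (opposite signs)
step 1: m = 2.420000, f(m) = -6.257632 < 0 → root in [2.420000, 3.140000]
step 2: m = 2.780000, f(m) = 1.347872 > 0 → root in [2.420000, 2.780000]
step 3: m = 2.600000, f(m) = -2.707600 < 0 → root in [2.600000, 2.780000]
step 4: m = 2.690000, f(m) = -0.745231 < 0 → root in [2.690000, 2.780000]
Midpoint of [2.690000, 2.780000] = 2.735000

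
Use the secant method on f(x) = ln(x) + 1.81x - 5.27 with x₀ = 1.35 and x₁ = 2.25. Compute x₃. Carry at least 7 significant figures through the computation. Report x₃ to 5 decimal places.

f(x_0) = -2.526395, f(x_1) = -0.386570
x_2 = 2.250000 - (-0.386570)·(2.250000 - 1.350000)/(-0.386570 - (-2.526395)) = 2.412589; f(x_2) = -0.022513
x_3 = 2.412589 - (-0.022513)·(2.412589 - 2.250000)/(-0.022513 - (-0.386570)) = 2.422644; f(x_3) = -0.000156

2.42264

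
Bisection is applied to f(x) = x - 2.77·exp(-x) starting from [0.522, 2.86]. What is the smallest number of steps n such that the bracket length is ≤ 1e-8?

28

Initial width b − a = 2.86 − 0.522 = 2.338000.
After n steps the width is (b−a)/2^n; need (b−a)/2^n ≤ 1e-8.
So n ≥ log₂(2.338000/1e-8) = log₂(233800000.0000) ≈ 27.8007.
Hence n = 28.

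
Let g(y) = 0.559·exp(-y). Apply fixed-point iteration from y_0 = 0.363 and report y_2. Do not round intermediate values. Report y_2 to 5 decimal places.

0.37892

y_1 = g(0.363000) = 0.388833
y_2 = g(0.388833) = 0.378917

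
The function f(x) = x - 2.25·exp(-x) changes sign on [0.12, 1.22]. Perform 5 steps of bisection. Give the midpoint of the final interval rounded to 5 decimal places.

0.89344

f(0.120000) = -1.875571, f(1.220000) = 0.555732 (opposite signs)
step 1: m = 0.670000, f(m) = -0.481344 < 0 → root in [0.670000, 1.220000]
step 2: m = 0.945000, f(m) = 0.070471 > 0 → root in [0.670000, 0.945000]
step 3: m = 0.807500, f(m) = -0.195936 < 0 → root in [0.807500, 0.945000]
step 4: m = 0.876250, f(m) = -0.060518 < 0 → root in [0.876250, 0.945000]
step 5: m = 0.910625, f(m) = 0.005511 > 0 → root in [0.876250, 0.910625]
Midpoint of [0.876250, 0.910625] = 0.893437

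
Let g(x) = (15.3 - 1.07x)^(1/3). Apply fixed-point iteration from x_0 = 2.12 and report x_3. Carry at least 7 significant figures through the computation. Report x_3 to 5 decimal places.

2.33911

x_1 = g(2.120000) = 2.353238
x_2 = g(2.353238) = 2.338119
x_3 = g(2.338119) = 2.339105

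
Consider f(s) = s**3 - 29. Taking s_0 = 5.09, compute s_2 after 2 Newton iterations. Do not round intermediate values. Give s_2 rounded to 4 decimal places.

f'(s) = 3s**2
s_0 = 5.090000: f = 102.872229, f' = 77.724300 → s_1 = 5.090000 - (102.872229)/(77.724300) = 3.766447
s_1 = 3.766447: f = 24.431281, f' = 42.558369 → s_2 = 3.766447 - (24.431281)/(42.558369) = 3.192382

3.1924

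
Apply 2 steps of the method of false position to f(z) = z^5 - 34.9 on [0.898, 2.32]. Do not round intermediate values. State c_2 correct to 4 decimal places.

1.9199

f(0.898000) = -34.316042, f(2.320000) = 32.310933
step 1: c = 1.630397, f(c) = -23.379611 < 0 → new bracket [1.630397, 2.320000]
step 2: c = 1.919901, f(c) = -8.814773 < 0 → new bracket [1.919901, 2.320000]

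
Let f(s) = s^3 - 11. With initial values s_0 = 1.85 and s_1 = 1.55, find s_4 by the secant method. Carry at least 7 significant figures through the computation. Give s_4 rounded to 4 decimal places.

2.2199

f(s_0) = -4.668375, f(s_1) = -7.276125
s_2 = 1.550000 - (-7.276125)·(1.550000 - 1.850000)/(-7.276125 - (-4.668375)) = 2.387058; f(s_2) = 2.601563
s_3 = 2.387058 - (2.601563)·(2.387058 - 1.550000)/(2.601563 - (-7.276125)) = 2.166595; f(s_3) = -0.829707
s_4 = 2.166595 - (-0.829707)·(2.166595 - 2.387058)/(-0.829707 - (2.601563)) = 2.219905; f(s_4) = -0.060358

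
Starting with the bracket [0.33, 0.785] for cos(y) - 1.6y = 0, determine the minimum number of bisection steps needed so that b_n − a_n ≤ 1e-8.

26

Initial width b − a = 0.785 − 0.33 = 0.455000.
After n steps the width is (b−a)/2^n; need (b−a)/2^n ≤ 1e-8.
So n ≥ log₂(0.455000/1e-8) = log₂(45500000.0000) ≈ 25.4394.
Hence n = 26.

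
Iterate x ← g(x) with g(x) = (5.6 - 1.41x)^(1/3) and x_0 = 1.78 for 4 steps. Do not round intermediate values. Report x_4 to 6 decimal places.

x_1 = g(1.780000) = 1.456562
x_2 = g(1.456562) = 1.524953
x_3 = g(1.524953) = 1.511003
x_4 = g(1.511003) = 1.513869

1.513869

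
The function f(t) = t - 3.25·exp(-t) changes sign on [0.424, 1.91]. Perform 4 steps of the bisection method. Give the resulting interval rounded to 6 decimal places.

f(0.424000) = -1.702878, f(1.910000) = 1.428739 (opposite signs)
step 1: m = 1.167000, f(m) = 0.155277 > 0 → root in [0.424000, 1.167000]
step 2: m = 0.795500, f(m) = -0.671405 < 0 → root in [0.795500, 1.167000]
step 3: m = 0.981250, f(m) = -0.236987 < 0 → root in [0.981250, 1.167000]
step 4: m = 1.074125, f(m) = -0.036064 < 0 → root in [1.074125, 1.167000]

[1.074125, 1.167000]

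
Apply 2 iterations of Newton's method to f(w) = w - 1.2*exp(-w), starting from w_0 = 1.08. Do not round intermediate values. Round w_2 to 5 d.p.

0.63535

f'(w) = 1 + 1.2*exp(-w)
w_0 = 1.080000: f = 0.672485, f' = 1.407515 → w_1 = 1.080000 - (0.672485)/(1.407515) = 0.602218
w_1 = 0.602218: f = -0.054897, f' = 1.657115 → w_2 = 0.602218 - (-0.054897)/(1.657115) = 0.635346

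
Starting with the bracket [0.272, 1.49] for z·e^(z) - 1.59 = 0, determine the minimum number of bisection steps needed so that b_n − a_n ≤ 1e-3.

11

Initial width b − a = 1.49 − 0.272 = 1.218000.
After n steps the width is (b−a)/2^n; need (b−a)/2^n ≤ 1e-3.
So n ≥ log₂(1.218000/1e-3) = log₂(1218.0000) ≈ 10.2503.
Hence n = 11.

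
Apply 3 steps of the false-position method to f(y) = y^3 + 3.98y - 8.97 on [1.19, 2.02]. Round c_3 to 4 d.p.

False-position update: c = (a·f(b) − b·f(a))/(f(b) − f(a)); replace the endpoint whose sign matches f(c).
f(1.190000) = -2.548641, f(2.020000) = 7.312008
step 1: c = 1.404527, f(c) = -0.609281 < 0 → new bracket [1.404527, 2.020000]
step 2: c = 1.451867, f(c) = -0.131153 < 0 → new bracket [1.451867, 2.020000]
step 3: c = 1.461878, f(c) = -0.027566 < 0 → new bracket [1.461878, 2.020000]

1.4619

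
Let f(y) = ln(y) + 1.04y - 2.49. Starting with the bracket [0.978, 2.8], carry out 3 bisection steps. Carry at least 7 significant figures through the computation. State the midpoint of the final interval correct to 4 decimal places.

f(0.978000) = -1.495126, f(2.800000) = 1.451619 (opposite signs)
step 1: m = 1.889000, f(m) = 0.110608 > 0 → root in [0.978000, 1.889000]
step 2: m = 1.433500, f(m) = -0.639041 < 0 → root in [1.433500, 1.889000]
step 3: m = 1.661250, f(m) = -0.254730 < 0 → root in [1.661250, 1.889000]
Midpoint of [1.661250, 1.889000] = 1.775125

1.7751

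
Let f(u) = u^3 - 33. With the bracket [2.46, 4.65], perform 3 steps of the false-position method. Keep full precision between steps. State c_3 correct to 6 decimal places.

3.172567

f(2.460000) = -18.113064, f(4.650000) = 67.544625
step 1: c = 2.923095, f(c) = -8.023672 < 0 → new bracket [2.923095, 4.650000]
step 2: c = 3.106453, f(c) = -3.022558 < 0 → new bracket [3.106453, 4.650000]
step 3: c = 3.172567, f(c) = -1.067531 < 0 → new bracket [3.172567, 4.650000]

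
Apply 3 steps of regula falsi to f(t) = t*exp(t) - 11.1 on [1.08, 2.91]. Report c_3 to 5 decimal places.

1.66324

f(1.080000) = -7.919746, f(2.910000) = 42.318284
step 1: c = 1.368489, f(c) = -5.722644 < 0 → new bracket [1.368489, 2.910000]
step 2: c = 1.552114, f(c) = -3.771781 < 0 → new bracket [1.552114, 2.910000]
step 3: c = 1.663237, f(c) = -2.324159 < 0 → new bracket [1.663237, 2.910000]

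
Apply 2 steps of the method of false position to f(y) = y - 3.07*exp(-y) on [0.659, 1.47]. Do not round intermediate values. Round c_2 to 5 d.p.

False-position update: c = (a·f(b) − b·f(a))/(f(b) − f(a)); replace the endpoint whose sign matches f(c).
f(0.659000) = -0.929321, f(1.470000) = 0.764129
step 1: c = 1.104056, f(c) = 0.086278 > 0 → new bracket [0.659000, 1.104056]
step 2: c = 1.066247, f(c) = 0.009252 > 0 → new bracket [0.659000, 1.066247]

1.06625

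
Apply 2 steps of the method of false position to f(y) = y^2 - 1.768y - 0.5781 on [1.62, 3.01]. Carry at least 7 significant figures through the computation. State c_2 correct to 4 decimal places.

2.0060

f(1.620000) = -0.817860, f(3.010000) = 3.160320
step 1: c = 1.905765, f(c) = -0.315552 < 0 → new bracket [1.905765, 3.010000]
step 2: c = 2.006012, f(c) = -0.100646 < 0 → new bracket [2.006012, 3.010000]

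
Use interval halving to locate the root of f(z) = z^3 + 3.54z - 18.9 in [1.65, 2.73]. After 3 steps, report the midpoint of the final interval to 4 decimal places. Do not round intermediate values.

2.2575

f(1.650000) = -8.566875, f(2.730000) = 11.110617 (opposite signs)
step 1: m = 2.190000, f(m) = -0.643941 < 0 → root in [2.190000, 2.730000]
step 2: m = 2.460000, f(m) = 4.695336 > 0 → root in [2.190000, 2.460000]
step 3: m = 2.325000, f(m) = 1.898578 > 0 → root in [2.190000, 2.325000]
Midpoint of [2.190000, 2.325000] = 2.257500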